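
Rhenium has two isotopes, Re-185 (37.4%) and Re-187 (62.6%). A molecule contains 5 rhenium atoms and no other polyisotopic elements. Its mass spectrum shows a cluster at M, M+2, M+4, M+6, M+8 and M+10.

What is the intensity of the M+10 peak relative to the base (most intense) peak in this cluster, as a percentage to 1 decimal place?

28.0%

(0.374 + 0.626)^5 gives M 0.0073, M+2 0.0612, M+4 0.2050, M+6 0.3431, M+8 0.2872, M+10 0.0961; the largest is M+6.
P(M+6) = C(5,3) × 0.374^2 × 0.626^3 = 10 × 0.139876 × 0.24531438 = 0.343136 (base)
P(M+10) = C(5,5) × 0.374^0 × 0.626^5 = 1 × 1.0000 × 0.09613282 = 0.096133
Relative intensity = 0.096133 / 0.343136 × 100 = 28.0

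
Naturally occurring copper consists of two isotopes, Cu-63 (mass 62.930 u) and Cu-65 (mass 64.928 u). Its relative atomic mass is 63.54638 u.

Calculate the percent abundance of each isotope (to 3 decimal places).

Writing the weighted mean with unknown fraction x of Cu-63:
62.930·x + 64.928·(1 − x) = 63.54638
(62.930 − 64.928)·x = 63.54638 − 64.928
x = -1.38162 / -1.998 = 0.69150 → 69.150% Cu-63, 30.850% Cu-65.

Cu-63: 69.150%, Cu-65: 30.850%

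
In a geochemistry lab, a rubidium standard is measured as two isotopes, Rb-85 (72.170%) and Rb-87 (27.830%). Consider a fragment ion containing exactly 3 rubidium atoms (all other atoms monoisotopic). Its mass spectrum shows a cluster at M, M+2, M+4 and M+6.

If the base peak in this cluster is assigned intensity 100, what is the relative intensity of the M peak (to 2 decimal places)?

(0.72170 + 0.27830)^3 gives M 0.3759, M+2 0.4349, M+4 0.1677, M+6 0.0216; the largest is M+2.
P(M+2) = C(3,1) × 0.72170^2 × 0.27830^1 = 3 × 0.52085089 × 0.2783 = 0.434858 (base)
P(M) = C(3,0) × 0.72170^3 × 0.27830^0 = 1 × 0.37589809 × 1.0000 = 0.375898
Relative intensity = 0.375898 / 0.434858 × 100 = 86.44

86.44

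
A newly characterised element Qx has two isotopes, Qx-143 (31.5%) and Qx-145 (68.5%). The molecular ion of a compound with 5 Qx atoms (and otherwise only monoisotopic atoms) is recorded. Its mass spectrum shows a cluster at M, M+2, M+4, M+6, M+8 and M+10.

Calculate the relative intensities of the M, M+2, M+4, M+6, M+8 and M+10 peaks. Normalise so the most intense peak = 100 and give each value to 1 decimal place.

0.9 : 9.7 : 42.3 : 92.0 : 100.0 : 43.5

Each Qx atom is independently Qx-143 (p = 0.315) or Qx-145 (q = 0.685); the cluster is the binomial expansion (p + q)^5.
P(M) = 0.315^5 = 0.003101
P(M+2) = 5 × 0.315^4 × 0.685^1 = 0.033721
P(M+4) = 10 × 0.315^3 × 0.685^2 = 0.146660
P(M+6) = 10 × 0.315^2 × 0.685^3 = 0.318928
P(M+8) = 5 × 0.315^1 × 0.685^4 = 0.346771
P(M+10) = 0.685^5 = 0.150818
The M+8 peak is largest (0.346771); scaling to 100 gives 0.9 : 9.7 : 42.3 : 92.0 : 100.0 : 43.5.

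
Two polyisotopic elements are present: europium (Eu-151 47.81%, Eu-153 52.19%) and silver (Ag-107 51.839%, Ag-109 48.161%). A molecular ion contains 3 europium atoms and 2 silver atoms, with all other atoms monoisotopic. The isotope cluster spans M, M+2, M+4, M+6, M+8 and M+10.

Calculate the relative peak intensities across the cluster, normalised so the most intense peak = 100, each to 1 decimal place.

Europium pattern (n=3): 0.10928391 : 0.3578871 : 0.39067407 : 0.14215492
Silver pattern (n=2): 0.26872819 : 0.49932362 : 0.23194819
Convolve the two distributions (both contribute in 2-u steps):
  M: 0.10928391×0.26872819 = 0.029368
  M+2: 0.10928391×0.49932362 + 0.3578871×0.26872819 = 0.150742
  M+4: 0.10928391×0.23194819 + 0.3578871×0.49932362 + 0.39067407×0.26872819 = 0.309035
  M+6: 0.3578871×0.23194819 + 0.39067407×0.49932362 + 0.14215492×0.26872819 = 0.316285
  M+8: 0.39067407×0.23194819 + 0.14215492×0.49932362 = 0.161597
  M+10: 0.14215492×0.23194819 = 0.032973
Scale to base peak (0.316285) = 100: 9.3 : 47.7 : 97.7 : 100.0 : 51.1 : 10.4

9.3 : 47.7 : 97.7 : 100.0 : 51.1 : 10.4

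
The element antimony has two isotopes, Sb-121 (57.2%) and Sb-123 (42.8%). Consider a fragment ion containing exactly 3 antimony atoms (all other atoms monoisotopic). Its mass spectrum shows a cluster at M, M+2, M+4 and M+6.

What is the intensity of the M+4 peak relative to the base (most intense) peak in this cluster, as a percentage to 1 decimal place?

(0.572 + 0.428)^3 gives M 0.1871, M+2 0.4201, M+4 0.3143, M+6 0.0784; the largest is M+2.
P(M+2) = C(3,1) × 0.572^2 × 0.428^1 = 3 × 0.327184 × 0.4280 = 0.420104 (base)
P(M+4) = C(3,2) × 0.572^1 × 0.428^2 = 3 × 0.5720 × 0.183184 = 0.314344
Relative intensity = 0.314344 / 0.420104 × 100 = 74.8

74.8%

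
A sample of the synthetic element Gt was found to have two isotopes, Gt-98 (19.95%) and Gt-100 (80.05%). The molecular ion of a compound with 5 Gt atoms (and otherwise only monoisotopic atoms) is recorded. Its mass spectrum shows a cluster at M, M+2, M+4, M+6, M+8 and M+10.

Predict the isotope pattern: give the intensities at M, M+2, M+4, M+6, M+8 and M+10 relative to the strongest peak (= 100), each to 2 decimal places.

0.08 : 1.55 : 12.42 : 49.84 : 100.00 : 80.25

Expanding (0.1995 + 0.8005)^5:
P(M) = 0.1995^5 = 0.000316
P(M+2) = 5 × 0.1995^4 × 0.8005^1 = 0.006340
P(M+4) = 10 × 0.1995^3 × 0.8005^2 = 0.050881
P(M+6) = 10 × 0.1995^2 × 0.8005^3 = 0.204160
P(M+8) = 5 × 0.1995^1 × 0.8005^4 = 0.409598
P(M+10) = 0.8005^5 = 0.328705
The M+8 peak is largest (0.409598); scaling to 100 gives 0.08 : 1.55 : 12.42 : 49.84 : 100.00 : 80.25.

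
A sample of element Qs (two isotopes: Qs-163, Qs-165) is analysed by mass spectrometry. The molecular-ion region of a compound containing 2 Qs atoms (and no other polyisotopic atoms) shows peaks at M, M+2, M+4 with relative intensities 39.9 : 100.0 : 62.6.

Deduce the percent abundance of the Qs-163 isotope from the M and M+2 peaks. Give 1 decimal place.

44.4%

If p is the fraction of Qs that is Qs-163, then I(M+2)/I(M) = [C(2,1)·p^1·(1−p)] / p^2 = 2·(1−p)/p = 100.0/39.9 = 2.5063
(1−p)/p = 2.5063/2 = 1.2531  ⇒  p = 1/(1 + 1.2531) = 0.4438
Qs-163: 44.4%, Qs-165: 55.6%.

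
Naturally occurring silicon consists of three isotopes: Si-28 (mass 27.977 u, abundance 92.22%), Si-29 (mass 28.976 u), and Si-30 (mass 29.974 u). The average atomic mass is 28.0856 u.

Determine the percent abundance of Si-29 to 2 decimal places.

4.69%

The remaining 7.78% is split between Si-29 (fraction x) and Si-30 (fraction 0.0778 − x).
Substituting: 28.976x + 29.974(0.0778 − x) = 2.2852106
(28.976 − 29.974)x = -0.0467666  ⇒  x = 0.04686, y = 0.03094
Si-29: 4.69%, Si-30: 3.09%.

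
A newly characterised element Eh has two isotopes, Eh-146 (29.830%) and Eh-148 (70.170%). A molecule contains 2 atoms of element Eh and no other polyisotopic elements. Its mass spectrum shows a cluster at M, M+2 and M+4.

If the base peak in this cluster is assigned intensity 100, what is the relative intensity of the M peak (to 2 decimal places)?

18.07

(0.29830 + 0.70170)^2 gives M 0.0890, M+2 0.4186, M+4 0.4924; the largest is M+4.
P(M+4) = C(2,2) × 0.29830^0 × 0.70170^2 = 1 × 1.0000 × 0.49238289 = 0.492383 (base)
P(M) = C(2,0) × 0.29830^2 × 0.70170^0 = 1 × 0.08898289 × 1.0000 = 0.088983
Relative intensity = 0.088983 / 0.492383 × 100 = 18.07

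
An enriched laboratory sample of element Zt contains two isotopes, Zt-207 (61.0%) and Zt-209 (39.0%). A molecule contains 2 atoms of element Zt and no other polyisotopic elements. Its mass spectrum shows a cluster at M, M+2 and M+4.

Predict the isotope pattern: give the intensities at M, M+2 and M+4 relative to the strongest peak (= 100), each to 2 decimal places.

78.21 : 100.00 : 31.97

The 2 Zt atoms are independent, so intensities follow the terms of (0.610 + 0.390)^2.
P(M) = 0.610^2 = 0.372100
P(M+2) = 2 × 0.610^1 × 0.390^1 = 0.475800
P(M+4) = 0.390^2 = 0.152100
The M+2 peak is largest (0.475800); scaling to 100 gives 78.21 : 100.00 : 31.97.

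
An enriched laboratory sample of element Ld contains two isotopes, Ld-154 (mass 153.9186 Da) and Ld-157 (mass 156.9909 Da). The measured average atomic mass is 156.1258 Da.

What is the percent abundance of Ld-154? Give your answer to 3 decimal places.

With x = fraction of Ld-154 (so Ld-157 is 1 − x):
153.9186·x + 156.9909·(1 − x) = 156.1258
(153.9186 − 156.9909)·x = 156.1258 − 156.9909
x = -0.8651 / -3.0723 = 0.28158 → 28.158% Ld-154, 71.842% Ld-157.

28.158%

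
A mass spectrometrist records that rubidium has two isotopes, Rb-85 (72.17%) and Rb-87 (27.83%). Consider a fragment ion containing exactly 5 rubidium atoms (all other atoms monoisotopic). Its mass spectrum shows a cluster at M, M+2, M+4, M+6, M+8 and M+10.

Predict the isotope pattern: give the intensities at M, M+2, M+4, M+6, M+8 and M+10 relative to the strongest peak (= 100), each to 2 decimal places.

The 5 Rb atoms are independent, so intensities follow the terms of (0.7217 + 0.2783)^5.
P(M) = 0.7217^5 = 0.195787
P(M+2) = 5 × 0.7217^4 × 0.2783^1 = 0.377494
P(M+4) = 10 × 0.7217^3 × 0.2783^2 = 0.291136
P(M+6) = 10 × 0.7217^2 × 0.2783^3 = 0.112267
P(M+8) = 5 × 0.7217^1 × 0.2783^4 = 0.021646
P(M+10) = 0.2783^5 = 0.001669
The M+2 peak is largest (0.377494); scaling to 100 gives 51.86 : 100.00 : 77.12 : 29.74 : 5.73 : 0.44.

51.86 : 100.00 : 77.12 : 29.74 : 5.73 : 0.44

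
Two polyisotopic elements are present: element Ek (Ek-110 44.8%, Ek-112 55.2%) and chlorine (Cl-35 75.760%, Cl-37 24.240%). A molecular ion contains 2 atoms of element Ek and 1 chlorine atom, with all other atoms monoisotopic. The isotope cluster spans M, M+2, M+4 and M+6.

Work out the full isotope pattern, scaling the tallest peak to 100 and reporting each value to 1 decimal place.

Element Ek pattern (n=2): 0.200704 : 0.494592 : 0.304704
Chlorine pattern (n=1): 0.7576 : 0.2424
Convolve the two distributions (both contribute in 2-u steps):
  M: 0.200704×0.7576 = 0.152053
  M+2: 0.200704×0.2424 + 0.494592×0.7576 = 0.423354
  M+4: 0.494592×0.2424 + 0.304704×0.7576 = 0.350733
  M+6: 0.304704×0.2424 = 0.073860
Scale to base peak (0.423354) = 100: 35.9 : 100.0 : 82.8 : 17.4

35.9 : 100.0 : 82.8 : 17.4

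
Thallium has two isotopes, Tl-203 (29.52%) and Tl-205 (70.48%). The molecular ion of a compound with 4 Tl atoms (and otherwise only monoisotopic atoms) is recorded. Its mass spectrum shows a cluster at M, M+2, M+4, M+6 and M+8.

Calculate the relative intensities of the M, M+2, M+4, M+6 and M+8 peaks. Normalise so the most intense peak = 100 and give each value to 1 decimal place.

Expanding (0.2952 + 0.7048)^4:
P(M) = 0.2952^4 = 0.007594
P(M+2) = 4 × 0.2952^3 × 0.7048^1 = 0.072523
P(M+4) = 6 × 0.2952^2 × 0.7048^2 = 0.259726
P(M+6) = 4 × 0.2952^1 × 0.7048^3 = 0.413403
P(M+8) = 0.7048^4 = 0.246754
The M+6 peak is largest (0.413403); scaling to 100 gives 1.8 : 17.5 : 62.8 : 100.0 : 59.7.

1.8 : 17.5 : 62.8 : 100.0 : 59.7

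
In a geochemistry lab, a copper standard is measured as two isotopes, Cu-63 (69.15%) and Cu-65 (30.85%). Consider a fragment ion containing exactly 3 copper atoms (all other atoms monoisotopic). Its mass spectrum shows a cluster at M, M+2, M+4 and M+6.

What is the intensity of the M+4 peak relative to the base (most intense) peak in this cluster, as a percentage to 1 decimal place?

Term probabilities: M 0.3307, M+2 0.4425, M+4 0.1974, M+6 0.0294. Base peak = M+2.
P(M+2) = C(3,1) × 0.6915^2 × 0.3085^1 = 3 × 0.47817225 × 0.3085 = 0.442548 (base)
P(M+4) = C(3,2) × 0.6915^1 × 0.3085^2 = 3 × 0.6915 × 0.09517225 = 0.197435
Relative intensity = 0.197435 / 0.442548 × 100 = 44.6

44.6%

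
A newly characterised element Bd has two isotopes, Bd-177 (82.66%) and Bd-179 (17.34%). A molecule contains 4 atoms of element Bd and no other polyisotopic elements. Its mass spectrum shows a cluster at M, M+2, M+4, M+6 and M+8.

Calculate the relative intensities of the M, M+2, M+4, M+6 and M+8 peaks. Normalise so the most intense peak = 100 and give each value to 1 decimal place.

100.0 : 83.9 : 26.4 : 3.7 : 0.2

Each Bd atom is independently Bd-177 (p = 0.8266) or Bd-179 (q = 0.1734); the cluster is the binomial expansion (p + q)^4.
P(M) = 0.8266^4 = 0.466855
P(M+2) = 4 × 0.8266^3 × 0.1734^1 = 0.391738
P(M+4) = 6 × 0.8266^2 × 0.1734^2 = 0.123265
P(M+6) = 4 × 0.8266^1 × 0.1734^3 = 0.017239
P(M+8) = 0.1734^4 = 0.000904
The M peak is largest (0.466855); scaling to 100 gives 100.0 : 83.9 : 26.4 : 3.7 : 0.2.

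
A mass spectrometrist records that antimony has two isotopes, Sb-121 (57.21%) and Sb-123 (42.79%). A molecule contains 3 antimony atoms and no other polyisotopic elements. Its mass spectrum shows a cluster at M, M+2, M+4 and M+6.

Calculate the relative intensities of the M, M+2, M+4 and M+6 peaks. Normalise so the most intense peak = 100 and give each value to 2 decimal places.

Each Sb atom is independently Sb-121 (p = 0.5721) or Sb-123 (q = 0.4279); the cluster is the binomial expansion (p + q)^3.
P(M) = 0.5721^3 = 0.187247
P(M+2) = 3 × 0.5721^2 × 0.4279^1 = 0.420153
P(M+4) = 3 × 0.5721^1 × 0.4279^2 = 0.314252
P(M+6) = 0.4279^3 = 0.078348
The M+2 peak is largest (0.420153); scaling to 100 gives 44.57 : 100.00 : 74.79 : 18.65.

44.57 : 100.00 : 74.79 : 18.65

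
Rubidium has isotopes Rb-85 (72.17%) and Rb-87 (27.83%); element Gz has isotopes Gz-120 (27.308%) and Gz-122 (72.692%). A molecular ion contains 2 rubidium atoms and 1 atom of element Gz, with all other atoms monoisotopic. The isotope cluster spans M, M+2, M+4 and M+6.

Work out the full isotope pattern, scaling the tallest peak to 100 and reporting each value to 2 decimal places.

29.13 : 100.00 : 64.13 : 11.53

Rubidium pattern (n=2): 0.52085089 : 0.40169822 : 0.07745089
Element Gz pattern (n=1): 0.27308 : 0.72692
Convolve the two distributions (both contribute in 2-u steps):
  M: 0.52085089×0.27308 = 0.142234
  M+2: 0.52085089×0.72692 + 0.40169822×0.27308 = 0.488313
  M+4: 0.40169822×0.72692 + 0.07745089×0.27308 = 0.313153
  M+6: 0.07745089×0.72692 = 0.056301
Scale to base peak (0.488313) = 100: 29.13 : 100.00 : 64.13 : 11.53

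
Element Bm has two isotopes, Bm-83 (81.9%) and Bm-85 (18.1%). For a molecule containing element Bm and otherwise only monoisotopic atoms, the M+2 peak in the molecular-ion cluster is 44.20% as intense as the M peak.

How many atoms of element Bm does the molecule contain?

2

The M+2/M ratio from n Bm atoms is n · q/p = n · 0.181/0.819.
n = 0.4420 × 0.819/0.181 = 2.00 ≈ 2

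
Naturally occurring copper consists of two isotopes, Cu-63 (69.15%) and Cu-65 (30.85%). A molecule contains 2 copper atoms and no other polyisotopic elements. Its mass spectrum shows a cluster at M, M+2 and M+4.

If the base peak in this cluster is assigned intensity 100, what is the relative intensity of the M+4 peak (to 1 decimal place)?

Term probabilities: M 0.4782, M+2 0.4267, M+4 0.0952. Base peak = M.
P(M) = C(2,0) × 0.6915^2 × 0.3085^0 = 1 × 0.47817225 × 1.0000 = 0.478172 (base)
P(M+4) = C(2,2) × 0.6915^0 × 0.3085^2 = 1 × 1.0000 × 0.09517225 = 0.095172
Relative intensity = 0.095172 / 0.478172 × 100 = 19.9

19.9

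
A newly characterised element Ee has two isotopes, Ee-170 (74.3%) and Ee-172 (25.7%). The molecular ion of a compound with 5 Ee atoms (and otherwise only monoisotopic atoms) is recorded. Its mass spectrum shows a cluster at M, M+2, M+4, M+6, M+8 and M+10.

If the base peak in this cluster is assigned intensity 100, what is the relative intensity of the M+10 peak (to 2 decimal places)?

Term probabilities: M 0.2264, M+2 0.3916, M+4 0.2709, M+6 0.0937, M+8 0.0162, M+10 0.0011. Base peak = M+2.
P(M+2) = C(5,1) × 0.743^4 × 0.257^1 = 5 × 0.3047581 × 0.2570 = 0.391614 (base)
P(M+10) = C(5,5) × 0.743^0 × 0.257^5 = 1 × 1.0000 × 0.00112115 = 0.001121
Relative intensity = 0.001121 / 0.391614 × 100 = 0.29

0.29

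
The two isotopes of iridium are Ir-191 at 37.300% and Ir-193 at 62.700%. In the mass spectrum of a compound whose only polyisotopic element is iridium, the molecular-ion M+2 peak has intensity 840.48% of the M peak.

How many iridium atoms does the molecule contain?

For n independent Ir atoms, I(M+2)/I(M) = n · (abundance Ir-193) / (abundance Ir-191) = n · 0.62700/0.37300.
n = 8.4048 × 0.37300/0.62700 = 5.00 ≈ 5

5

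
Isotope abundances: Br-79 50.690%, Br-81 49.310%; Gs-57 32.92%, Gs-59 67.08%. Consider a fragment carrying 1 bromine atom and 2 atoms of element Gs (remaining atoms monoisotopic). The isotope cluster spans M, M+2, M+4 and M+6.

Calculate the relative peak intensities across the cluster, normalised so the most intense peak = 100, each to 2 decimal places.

Bromine pattern (n=1): 0.5069 : 0.4931
Element Gs pattern (n=2): 0.10837264 : 0.44165472 : 0.44997264
Convolve the two distributions (both contribute in 2-u steps):
  M: 0.5069×0.10837264 = 0.054934
  M+2: 0.5069×0.44165472 + 0.4931×0.10837264 = 0.277313
  M+4: 0.5069×0.44997264 + 0.4931×0.44165472 = 0.445871
  M+6: 0.4931×0.44997264 = 0.221882
Scale to base peak (0.445871) = 100: 12.32 : 62.20 : 100.00 : 49.76

12.32 : 62.20 : 100.00 : 49.76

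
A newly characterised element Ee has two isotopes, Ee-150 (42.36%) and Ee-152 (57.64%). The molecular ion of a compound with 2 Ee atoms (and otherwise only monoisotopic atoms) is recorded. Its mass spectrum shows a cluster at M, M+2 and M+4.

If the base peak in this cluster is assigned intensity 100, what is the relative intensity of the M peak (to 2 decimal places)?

36.75

Term probabilities: M 0.1794, M+2 0.4883, M+4 0.3322. Base peak = M+2.
P(M+2) = C(2,1) × 0.4236^1 × 0.5764^1 = 2 × 0.4236 × 0.5764 = 0.488326 (base)
P(M) = C(2,0) × 0.4236^2 × 0.5764^0 = 1 × 0.17943696 × 1.0000 = 0.179437
Relative intensity = 0.179437 / 0.488326 × 100 = 36.75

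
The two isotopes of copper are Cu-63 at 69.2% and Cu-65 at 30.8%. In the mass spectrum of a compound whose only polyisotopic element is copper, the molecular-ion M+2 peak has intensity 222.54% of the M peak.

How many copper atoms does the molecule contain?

5

The M+2/M ratio from n Cu atoms is n · q/p = n · 0.308/0.692.
n = 2.2254 × 0.692/0.308 = 5.00 ≈ 5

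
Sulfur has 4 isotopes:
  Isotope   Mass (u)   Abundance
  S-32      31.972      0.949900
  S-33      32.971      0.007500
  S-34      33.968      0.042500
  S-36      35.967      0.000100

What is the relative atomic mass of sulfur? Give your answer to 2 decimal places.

Weight each isotope mass by its fractional abundance: 0.949900 × 31.972 + 0.007500 × 32.971 + 0.042500 × 33.968 + 0.000100 × 35.967
= 30.3702 + 0.2473 + 1.4436 + 0.0036 = 32.0647 u

32.06 u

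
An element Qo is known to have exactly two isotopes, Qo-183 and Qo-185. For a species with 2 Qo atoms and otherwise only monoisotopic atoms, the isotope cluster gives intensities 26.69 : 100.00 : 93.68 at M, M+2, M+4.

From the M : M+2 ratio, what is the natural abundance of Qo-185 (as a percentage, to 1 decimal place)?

Write p for the Qo-183 fraction. I(M+2)/I(M) = [C(2,1)·p^1·(1−p)] / p^2 = 2·(1−p)/p = 100.00/26.69 = 3.7467
(1−p)/p = 3.7467/2 = 1.8734  ⇒  p = 1/(1 + 1.8734) = 0.3480
Qo-183: 34.8%, Qo-185: 65.2%.

65.2%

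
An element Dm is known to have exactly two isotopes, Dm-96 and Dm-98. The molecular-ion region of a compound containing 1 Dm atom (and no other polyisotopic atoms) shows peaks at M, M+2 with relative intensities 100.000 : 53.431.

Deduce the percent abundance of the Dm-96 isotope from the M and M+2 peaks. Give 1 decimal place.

Write p for the Dm-96 fraction. I(M+2)/I(M) = [C(1,1)·p^0·(1−p)] / p^1 = 1·(1−p)/p = 53.431/100.000 = 0.5343
(1−p)/p = 0.5343/1 = 0.5343  ⇒  p = 1/(1 + 0.5343) = 0.6518
Dm-96: 65.2%, Dm-98: 34.8%.

65.2%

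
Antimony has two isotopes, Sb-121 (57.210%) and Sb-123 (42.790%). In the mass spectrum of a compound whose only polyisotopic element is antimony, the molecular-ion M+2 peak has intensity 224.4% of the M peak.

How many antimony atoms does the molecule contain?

The M+2/M ratio from n Sb atoms is n · q/p = n · 0.42790/0.57210.
n = 2.244 × 0.57210/0.42790 = 3.00 ≈ 3

3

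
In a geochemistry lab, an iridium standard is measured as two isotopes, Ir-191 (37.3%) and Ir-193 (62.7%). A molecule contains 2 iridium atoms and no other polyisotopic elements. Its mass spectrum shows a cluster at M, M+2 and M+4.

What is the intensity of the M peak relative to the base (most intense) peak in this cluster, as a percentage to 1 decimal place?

(0.373 + 0.627)^2 gives M 0.1391, M+2 0.4677, M+4 0.3931; the largest is M+2.
P(M+2) = C(2,1) × 0.373^1 × 0.627^1 = 2 × 0.3730 × 0.6270 = 0.467742 (base)
P(M) = C(2,0) × 0.373^2 × 0.627^0 = 1 × 0.139129 × 1.0000 = 0.139129
Relative intensity = 0.139129 / 0.467742 × 100 = 29.7

29.7%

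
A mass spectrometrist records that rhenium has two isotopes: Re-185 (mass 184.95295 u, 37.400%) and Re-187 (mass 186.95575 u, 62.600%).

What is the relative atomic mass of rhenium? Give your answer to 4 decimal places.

186.2067 u

Ar = Σ fᵢ·mᵢ = 0.37400 × 184.95295 + 0.62600 × 186.95575
= 69.172403 + 117.034300 = 186.206703 u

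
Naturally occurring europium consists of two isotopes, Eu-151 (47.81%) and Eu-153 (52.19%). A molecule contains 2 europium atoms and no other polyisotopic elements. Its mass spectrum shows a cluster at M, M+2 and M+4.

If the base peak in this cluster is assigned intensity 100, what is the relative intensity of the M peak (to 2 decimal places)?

(0.4781 + 0.5219)^2 gives M 0.2286, M+2 0.4990, M+4 0.2724; the largest is M+2.
P(M+2) = C(2,1) × 0.4781^1 × 0.5219^1 = 2 × 0.4781 × 0.5219 = 0.499041 (base)
P(M) = C(2,0) × 0.4781^2 × 0.5219^0 = 1 × 0.22857961 × 1.0000 = 0.228580
Relative intensity = 0.228580 / 0.499041 × 100 = 45.80

45.80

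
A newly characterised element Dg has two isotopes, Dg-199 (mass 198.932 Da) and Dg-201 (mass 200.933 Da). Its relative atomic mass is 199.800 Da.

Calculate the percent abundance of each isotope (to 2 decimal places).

Dg-199: 56.62%, Dg-201: 43.38%

Let x be the fractional abundance of Dg-199; then Dg-201 has abundance 1 − x.
198.932·x + 200.933·(1 − x) = 199.800
(198.932 − 200.933)·x = 199.800 − 200.933
x = -1.133 / -2.001 = 0.56622 → 56.62% Dg-199, 43.38% Dg-201.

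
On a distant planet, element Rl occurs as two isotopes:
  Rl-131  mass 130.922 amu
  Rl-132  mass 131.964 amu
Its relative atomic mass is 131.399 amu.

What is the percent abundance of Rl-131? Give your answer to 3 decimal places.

54.223%

With x = fraction of Rl-131 (so Rl-132 is 1 − x):
130.922·x + 131.964·(1 − x) = 131.399
(130.922 − 131.964)·x = 131.399 − 131.964
x = -0.565 / -1.042 = 0.54223 → 54.223% Rl-131, 45.777% Rl-132.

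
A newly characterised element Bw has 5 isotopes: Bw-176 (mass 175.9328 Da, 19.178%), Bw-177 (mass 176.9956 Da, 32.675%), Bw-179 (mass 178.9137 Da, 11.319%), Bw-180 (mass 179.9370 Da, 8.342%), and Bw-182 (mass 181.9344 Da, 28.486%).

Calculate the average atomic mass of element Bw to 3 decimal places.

178.661 Da

Weight each isotope mass by its fractional abundance: 0.19178 × 175.9328 + 0.32675 × 176.9956 + 0.11319 × 178.9137 + 0.08342 × 179.9370 + 0.28486 × 181.9344
= 33.74039 + 57.83331 + 20.25124 + 15.01034 + 51.82583 = 178.66111 Da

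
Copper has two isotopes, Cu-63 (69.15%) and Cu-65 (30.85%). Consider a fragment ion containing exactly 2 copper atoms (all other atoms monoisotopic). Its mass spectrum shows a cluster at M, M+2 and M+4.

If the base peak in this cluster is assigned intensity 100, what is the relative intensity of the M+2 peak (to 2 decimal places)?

89.23

(0.6915 + 0.3085)^2 gives M 0.4782, M+2 0.4267, M+4 0.0952; the largest is M.
P(M) = C(2,0) × 0.6915^2 × 0.3085^0 = 1 × 0.47817225 × 1.0000 = 0.478172 (base)
P(M+2) = C(2,1) × 0.6915^1 × 0.3085^1 = 2 × 0.6915 × 0.3085 = 0.426656
Relative intensity = 0.426656 / 0.478172 × 100 = 89.23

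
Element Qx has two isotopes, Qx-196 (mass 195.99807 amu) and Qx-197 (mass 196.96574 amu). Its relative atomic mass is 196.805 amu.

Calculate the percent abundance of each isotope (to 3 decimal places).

Qx-196: 16.611%, Qx-197: 83.389%

With x = fraction of Qx-196 (so Qx-197 is 1 − x):
195.99807·x + 196.96574·(1 − x) = 196.805
(195.99807 − 196.96574)·x = 196.805 − 196.96574
x = -0.16074 / -0.96767 = 0.16611 → 16.611% Qx-196, 83.389% Qx-197.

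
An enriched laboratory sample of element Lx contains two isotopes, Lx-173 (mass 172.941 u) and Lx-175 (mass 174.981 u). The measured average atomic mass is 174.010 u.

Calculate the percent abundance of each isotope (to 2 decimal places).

Writing the weighted mean with unknown fraction x of Lx-173:
172.941·x + 174.981·(1 − x) = 174.010
(172.941 − 174.981)·x = 174.010 − 174.981
x = -0.971 / -2.040 = 0.47598 → 47.60% Lx-173, 52.40% Lx-175.

Lx-173: 47.60%, Lx-175: 52.40%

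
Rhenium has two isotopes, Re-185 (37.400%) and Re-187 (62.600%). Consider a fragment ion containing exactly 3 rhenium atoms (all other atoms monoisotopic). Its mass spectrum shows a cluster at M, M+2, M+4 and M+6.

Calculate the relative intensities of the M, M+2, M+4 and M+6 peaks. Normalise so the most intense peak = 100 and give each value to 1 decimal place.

11.9 : 59.7 : 100.0 : 55.8

Each Re atom is independently Re-185 (p = 0.37400) or Re-187 (q = 0.62600); the cluster is the binomial expansion (p + q)^3.
P(M) = 0.37400^3 = 0.052314
P(M+2) = 3 × 0.37400^2 × 0.62600^1 = 0.262687
P(M+4) = 3 × 0.37400^1 × 0.62600^2 = 0.439685
P(M+6) = 0.62600^3 = 0.245314
The M+4 peak is largest (0.439685); scaling to 100 gives 11.9 : 59.7 : 100.0 : 55.8.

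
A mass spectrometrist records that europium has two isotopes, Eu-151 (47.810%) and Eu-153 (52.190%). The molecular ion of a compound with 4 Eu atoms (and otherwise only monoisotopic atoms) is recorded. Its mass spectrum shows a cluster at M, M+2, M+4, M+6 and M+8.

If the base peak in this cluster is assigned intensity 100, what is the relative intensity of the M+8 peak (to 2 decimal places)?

Term probabilities: M 0.0522, M+2 0.2281, M+4 0.3736, M+6 0.2719, M+8 0.0742. Base peak = M+4.
P(M+4) = C(4,2) × 0.47810^2 × 0.52190^2 = 6 × 0.22857961 × 0.27237961 = 0.373563 (base)
P(M+8) = C(4,4) × 0.47810^0 × 0.52190^4 = 1 × 1.0000 × 0.07419065 = 0.074191
Relative intensity = 0.074191 / 0.373563 × 100 = 19.86

19.86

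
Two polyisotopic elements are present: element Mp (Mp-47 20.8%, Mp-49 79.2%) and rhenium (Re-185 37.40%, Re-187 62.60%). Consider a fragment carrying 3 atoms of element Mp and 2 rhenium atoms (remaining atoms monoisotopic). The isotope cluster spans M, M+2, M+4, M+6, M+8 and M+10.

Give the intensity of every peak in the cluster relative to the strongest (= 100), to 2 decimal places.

0.33 : 4.82 : 27.57 : 75.92 : 100.00 : 50.43

Element Mp pattern (n=3): 0.00899891 : 0.10279526 : 0.39141274 : 0.49679309
Rhenium pattern (n=2): 0.139876 : 0.468248 : 0.391876
Convolve the two distributions (both contribute in 2-u steps):
  M: 0.00899891×0.139876 = 0.001259
  M+2: 0.00899891×0.468248 + 0.10279526×0.139876 = 0.018592
  M+4: 0.00899891×0.391876 + 0.10279526×0.468248 + 0.39141274×0.139876 = 0.106409
  M+6: 0.10279526×0.391876 + 0.39141274×0.468248 + 0.49679309×0.139876 = 0.293051
  M+8: 0.39141274×0.391876 + 0.49679309×0.468248 = 0.386008
  M+10: 0.49679309×0.391876 = 0.194681
Scale to base peak (0.386008) = 100: 0.33 : 4.82 : 27.57 : 75.92 : 100.00 : 50.43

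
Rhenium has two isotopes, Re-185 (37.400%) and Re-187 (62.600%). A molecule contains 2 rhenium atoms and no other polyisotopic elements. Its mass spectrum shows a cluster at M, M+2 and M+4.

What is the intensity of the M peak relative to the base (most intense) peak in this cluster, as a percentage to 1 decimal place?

29.9%

Term probabilities: M 0.1399, M+2 0.4682, M+4 0.3919. Base peak = M+2.
P(M+2) = C(2,1) × 0.37400^1 × 0.62600^1 = 2 × 0.3740 × 0.6260 = 0.468248 (base)
P(M) = C(2,0) × 0.37400^2 × 0.62600^0 = 1 × 0.139876 × 1.0000 = 0.139876
Relative intensity = 0.139876 / 0.468248 × 100 = 29.9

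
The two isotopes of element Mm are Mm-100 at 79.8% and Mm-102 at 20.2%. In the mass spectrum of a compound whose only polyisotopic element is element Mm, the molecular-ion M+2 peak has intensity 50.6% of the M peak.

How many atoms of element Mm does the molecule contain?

2

For n independent Mm atoms, I(M+2)/I(M) = n · (abundance Mm-102) / (abundance Mm-100) = n · 0.202/0.798.
n = 0.506 × 0.798/0.202 = 2.00 ≈ 2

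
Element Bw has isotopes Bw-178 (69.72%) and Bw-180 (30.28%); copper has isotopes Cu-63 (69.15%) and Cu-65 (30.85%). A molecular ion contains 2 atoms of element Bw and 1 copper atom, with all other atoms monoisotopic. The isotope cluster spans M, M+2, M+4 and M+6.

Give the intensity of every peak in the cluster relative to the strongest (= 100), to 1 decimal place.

76.1 : 100.0 : 43.8 : 6.4

Element Bw pattern (n=2): 0.48608784 : 0.42222432 : 0.09168784
Copper pattern (n=1): 0.6915 : 0.3085
Convolve the two distributions (both contribute in 2-u steps):
  M: 0.48608784×0.6915 = 0.336130
  M+2: 0.48608784×0.3085 + 0.42222432×0.6915 = 0.441926
  M+4: 0.42222432×0.3085 + 0.09168784×0.6915 = 0.193658
  M+6: 0.09168784×0.3085 = 0.028286
Scale to base peak (0.441926) = 100: 76.1 : 100.0 : 43.8 : 6.4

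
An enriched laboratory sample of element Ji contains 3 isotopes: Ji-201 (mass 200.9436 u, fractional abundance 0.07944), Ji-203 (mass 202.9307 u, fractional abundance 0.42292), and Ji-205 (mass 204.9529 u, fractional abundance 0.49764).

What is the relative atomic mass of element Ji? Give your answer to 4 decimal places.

203.7792 u

Weight each isotope mass by its fractional abundance: 0.07944 × 200.9436 + 0.42292 × 202.9307 + 0.49764 × 204.9529
= 15.96296 + 85.82345 + 101.99276 = 203.77917 u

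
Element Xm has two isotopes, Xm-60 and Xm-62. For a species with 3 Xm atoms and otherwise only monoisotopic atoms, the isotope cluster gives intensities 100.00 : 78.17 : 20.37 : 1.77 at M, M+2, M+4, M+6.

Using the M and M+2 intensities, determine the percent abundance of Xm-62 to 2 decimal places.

If p is the fraction of Xm that is Xm-60, then I(M+2)/I(M) = [C(3,1)·p^2·(1−p)] / p^3 = 3·(1−p)/p = 78.17/100.00 = 0.7817
(1−p)/p = 0.7817/3 = 0.2606  ⇒  p = 1/(1 + 0.2606) = 0.7933
Xm-60: 79.33%, Xm-62: 20.67%.

20.67%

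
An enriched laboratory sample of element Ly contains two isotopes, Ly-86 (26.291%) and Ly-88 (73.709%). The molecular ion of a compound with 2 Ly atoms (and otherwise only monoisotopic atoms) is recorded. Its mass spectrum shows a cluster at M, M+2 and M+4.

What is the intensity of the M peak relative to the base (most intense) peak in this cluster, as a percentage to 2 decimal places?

12.72%

(0.26291 + 0.73709)^2 gives M 0.0691, M+2 0.3876, M+4 0.5433; the largest is M+4.
P(M+4) = C(2,2) × 0.26291^0 × 0.73709^2 = 1 × 1.0000 × 0.54330167 = 0.543302 (base)
P(M) = C(2,0) × 0.26291^2 × 0.73709^0 = 1 × 0.06912167 × 1.0000 = 0.069122
Relative intensity = 0.069122 / 0.543302 × 100 = 12.72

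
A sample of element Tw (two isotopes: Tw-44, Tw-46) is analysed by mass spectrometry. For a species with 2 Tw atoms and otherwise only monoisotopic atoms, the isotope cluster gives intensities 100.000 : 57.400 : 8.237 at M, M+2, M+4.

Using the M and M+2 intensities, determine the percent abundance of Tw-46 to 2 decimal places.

22.30%

Let p = fractional abundance of Tw-44. I(M+2)/I(M) = [C(2,1)·p^1·(1−p)] / p^2 = 2·(1−p)/p = 57.400/100.000 = 0.5740
(1−p)/p = 0.5740/2 = 0.2870  ⇒  p = 1/(1 + 0.2870) = 0.7770
Tw-44: 77.70%, Tw-46: 22.30%.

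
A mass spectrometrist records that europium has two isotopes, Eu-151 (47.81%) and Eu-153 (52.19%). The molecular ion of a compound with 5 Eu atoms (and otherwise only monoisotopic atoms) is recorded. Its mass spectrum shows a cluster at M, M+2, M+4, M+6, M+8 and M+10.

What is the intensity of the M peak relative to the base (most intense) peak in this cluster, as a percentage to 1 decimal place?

7.7%

Term probabilities: M 0.0250, M+2 0.1363, M+4 0.2977, M+6 0.3249, M+8 0.1774, M+10 0.0387. Base peak = M+6.
P(M+6) = C(5,3) × 0.4781^2 × 0.5219^3 = 10 × 0.22857961 × 0.14215492 = 0.324937 (base)
P(M) = C(5,0) × 0.4781^5 × 0.5219^0 = 1 × 0.02498007 × 1.0000 = 0.024980
Relative intensity = 0.024980 / 0.324937 × 100 = 7.7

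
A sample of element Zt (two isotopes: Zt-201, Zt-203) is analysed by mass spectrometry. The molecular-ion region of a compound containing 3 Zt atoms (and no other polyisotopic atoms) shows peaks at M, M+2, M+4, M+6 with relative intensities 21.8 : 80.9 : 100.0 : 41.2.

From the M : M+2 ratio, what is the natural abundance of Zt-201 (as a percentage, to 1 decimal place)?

Let p = fractional abundance of Zt-201. I(M+2)/I(M) = [C(3,1)·p^2·(1−p)] / p^3 = 3·(1−p)/p = 80.9/21.8 = 3.7110
(1−p)/p = 3.7110/3 = 1.2370  ⇒  p = 1/(1 + 1.2370) = 0.4470
Zt-201: 44.7%, Zt-203: 55.3%.

44.7%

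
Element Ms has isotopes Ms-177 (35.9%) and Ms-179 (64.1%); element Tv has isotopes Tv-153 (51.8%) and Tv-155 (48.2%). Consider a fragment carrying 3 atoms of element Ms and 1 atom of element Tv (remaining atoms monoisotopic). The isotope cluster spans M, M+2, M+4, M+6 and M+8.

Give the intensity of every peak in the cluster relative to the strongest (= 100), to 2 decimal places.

Element Ms pattern (n=3): 0.04626828 : 0.24783816 : 0.44251884 : 0.26337472
Element Tv pattern (n=1): 0.5180 : 0.4820
Convolve the two distributions (both contribute in 2-u steps):
  M: 0.04626828×0.5180 = 0.023967
  M+2: 0.04626828×0.4820 + 0.24783816×0.5180 = 0.150681
  M+4: 0.24783816×0.4820 + 0.44251884×0.5180 = 0.348683
  M+6: 0.44251884×0.4820 + 0.26337472×0.5180 = 0.349722
  M+8: 0.26337472×0.4820 = 0.126947
Scale to base peak (0.349722) = 100: 6.85 : 43.09 : 99.70 : 100.00 : 36.30

6.85 : 43.09 : 99.70 : 100.00 : 36.30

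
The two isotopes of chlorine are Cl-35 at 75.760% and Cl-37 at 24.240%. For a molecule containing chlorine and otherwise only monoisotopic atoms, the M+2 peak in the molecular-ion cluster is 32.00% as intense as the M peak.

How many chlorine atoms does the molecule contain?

1

For n independent Cl atoms, I(M+2)/I(M) = n · (abundance Cl-37) / (abundance Cl-35) = n · 0.24240/0.75760.
n = 0.3200 × 0.75760/0.24240 = 1.00 ≈ 1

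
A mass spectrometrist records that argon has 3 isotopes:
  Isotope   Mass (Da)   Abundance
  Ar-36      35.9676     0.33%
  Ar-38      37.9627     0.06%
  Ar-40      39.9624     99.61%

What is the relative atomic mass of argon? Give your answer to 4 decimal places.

39.9480 Da

Average mass = Σ (abundance × isotope mass) = 0.0033 × 35.9676 + 0.0006 × 37.9627 + 0.9961 × 39.9624
= 0.11869 + 0.02278 + 39.80655 = 39.94802 Da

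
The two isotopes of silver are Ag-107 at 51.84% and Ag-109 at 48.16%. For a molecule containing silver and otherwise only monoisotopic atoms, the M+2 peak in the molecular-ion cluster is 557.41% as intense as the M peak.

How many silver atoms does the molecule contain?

6

With n Ag atoms, P(M+2)/P(M) = C(n,1)·p^(n−1)q / p^n = n·q/p = n · 0.4816/0.5184.
n = 5.5741 × 0.5184/0.4816 = 6.00 ≈ 6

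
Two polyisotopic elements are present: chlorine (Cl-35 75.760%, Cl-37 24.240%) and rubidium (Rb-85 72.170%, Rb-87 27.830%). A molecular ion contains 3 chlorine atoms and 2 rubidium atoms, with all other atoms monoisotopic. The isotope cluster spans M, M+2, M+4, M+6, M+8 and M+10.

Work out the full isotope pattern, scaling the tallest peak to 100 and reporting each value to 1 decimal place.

57.8 : 100.0 : 69.1 : 23.8 : 4.1 : 0.3

Chlorine pattern (n=3): 0.4348304 : 0.41738208 : 0.13354464 : 0.01424288
Rubidium pattern (n=2): 0.52085089 : 0.40169822 : 0.07745089
Convolve the two distributions (both contribute in 2-u steps):
  M: 0.4348304×0.52085089 = 0.226482
  M+2: 0.4348304×0.40169822 + 0.41738208×0.52085089 = 0.392064
  M+4: 0.4348304×0.07745089 + 0.41738208×0.40169822 + 0.13354464×0.52085089 = 0.270896
  M+6: 0.41738208×0.07745089 + 0.13354464×0.40169822 + 0.01424288×0.52085089 = 0.093390
  M+8: 0.13354464×0.07745089 + 0.01424288×0.40169822 = 0.016064
  M+10: 0.01424288×0.07745089 = 0.001103
Scale to base peak (0.392064) = 100: 57.8 : 100.0 : 69.1 : 23.8 : 4.1 : 0.3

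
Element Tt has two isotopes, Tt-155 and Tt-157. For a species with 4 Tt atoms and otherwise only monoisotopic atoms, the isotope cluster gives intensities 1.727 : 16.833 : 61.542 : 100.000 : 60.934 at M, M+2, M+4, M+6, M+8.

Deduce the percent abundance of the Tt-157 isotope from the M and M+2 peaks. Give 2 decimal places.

If p is the fraction of Tt that is Tt-155, then I(M+2)/I(M) = [C(4,1)·p^3·(1−p)] / p^4 = 4·(1−p)/p = 16.833/1.727 = 9.7470
(1−p)/p = 9.7470/4 = 2.4367  ⇒  p = 1/(1 + 2.4367) = 0.2910
Tt-155: 29.10%, Tt-157: 70.90%.

70.90%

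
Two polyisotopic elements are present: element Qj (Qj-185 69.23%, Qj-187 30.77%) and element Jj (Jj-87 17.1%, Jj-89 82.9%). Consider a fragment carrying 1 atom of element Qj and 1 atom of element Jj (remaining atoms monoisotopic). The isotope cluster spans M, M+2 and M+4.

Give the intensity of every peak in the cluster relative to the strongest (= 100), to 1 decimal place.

Element Qj pattern (n=1): 0.6923 : 0.3077
Element Jj pattern (n=1): 0.1710 : 0.8290
Convolve the two distributions (both contribute in 2-u steps):
  M: 0.6923×0.1710 = 0.118383
  M+2: 0.6923×0.8290 + 0.3077×0.1710 = 0.626533
  M+4: 0.3077×0.8290 = 0.255083
Scale to base peak (0.626533) = 100: 18.9 : 100.0 : 40.7

18.9 : 100.0 : 40.7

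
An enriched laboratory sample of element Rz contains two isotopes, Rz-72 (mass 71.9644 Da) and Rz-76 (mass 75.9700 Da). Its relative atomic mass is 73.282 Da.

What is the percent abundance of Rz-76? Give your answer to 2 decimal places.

Writing the weighted mean with unknown fraction x of Rz-72:
71.9644·x + 75.9700·(1 − x) = 73.282
(71.9644 − 75.9700)·x = 73.282 − 75.9700
x = -2.6880 / -4.0056 = 0.67106 → 67.11% Rz-72, 32.89% Rz-76.

32.89%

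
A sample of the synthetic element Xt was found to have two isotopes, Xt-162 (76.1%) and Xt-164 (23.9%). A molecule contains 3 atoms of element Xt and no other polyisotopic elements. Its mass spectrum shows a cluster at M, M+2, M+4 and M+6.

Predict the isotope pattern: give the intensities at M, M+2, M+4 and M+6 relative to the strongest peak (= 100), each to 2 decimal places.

Expanding (0.761 + 0.239)^3:
P(M) = 0.761^3 = 0.440711
P(M+2) = 3 × 0.761^2 × 0.239^1 = 0.415230
P(M+4) = 3 × 0.761^1 × 0.239^2 = 0.130407
P(M+6) = 0.239^3 = 0.013652
The M peak is largest (0.440711); scaling to 100 gives 100.00 : 94.22 : 29.59 : 3.10.

100.00 : 94.22 : 29.59 : 3.10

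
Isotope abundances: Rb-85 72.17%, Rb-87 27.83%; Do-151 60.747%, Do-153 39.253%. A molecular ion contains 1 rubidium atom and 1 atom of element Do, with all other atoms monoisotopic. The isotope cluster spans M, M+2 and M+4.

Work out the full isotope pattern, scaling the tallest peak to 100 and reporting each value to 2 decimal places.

Rubidium pattern (n=1): 0.7217 : 0.2783
Element Do pattern (n=1): 0.60747 : 0.39253
Convolve the two distributions (both contribute in 2-u steps):
  M: 0.7217×0.60747 = 0.438411
  M+2: 0.7217×0.39253 + 0.2783×0.60747 = 0.452348
  M+4: 0.2783×0.39253 = 0.109241
Scale to base peak (0.452348) = 100: 96.92 : 100.00 : 24.15

96.92 : 100.00 : 24.15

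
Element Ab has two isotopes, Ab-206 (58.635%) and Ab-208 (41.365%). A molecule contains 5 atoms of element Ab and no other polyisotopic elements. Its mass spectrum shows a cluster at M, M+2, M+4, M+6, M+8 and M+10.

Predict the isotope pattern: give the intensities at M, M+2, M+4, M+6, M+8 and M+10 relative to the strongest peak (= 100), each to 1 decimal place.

Expanding (0.58635 + 0.41365)^5:
P(M) = 0.58635^5 = 0.069308
P(M+2) = 5 × 0.58635^4 × 0.41365^1 = 0.244473
P(M+4) = 10 × 0.58635^3 × 0.41365^2 = 0.344935
P(M+6) = 10 × 0.58635^2 × 0.41365^3 = 0.243340
P(M+8) = 5 × 0.58635^1 × 0.41365^4 = 0.085834
P(M+10) = 0.41365^5 = 0.012111
The M+4 peak is largest (0.344935); scaling to 100 gives 20.1 : 70.9 : 100.0 : 70.5 : 24.9 : 3.5.

20.1 : 70.9 : 100.0 : 70.5 : 24.9 : 3.5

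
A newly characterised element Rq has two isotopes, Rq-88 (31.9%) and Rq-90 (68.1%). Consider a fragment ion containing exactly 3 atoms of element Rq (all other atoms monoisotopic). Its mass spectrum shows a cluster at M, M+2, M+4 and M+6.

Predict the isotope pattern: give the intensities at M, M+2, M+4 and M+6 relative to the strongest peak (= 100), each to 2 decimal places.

Expanding (0.319 + 0.681)^3:
P(M) = 0.319^3 = 0.032462
P(M+2) = 3 × 0.319^2 × 0.681^1 = 0.207898
P(M+4) = 3 × 0.319^1 × 0.681^2 = 0.443819
P(M+6) = 0.681^3 = 0.315821
The M+4 peak is largest (0.443819); scaling to 100 gives 7.31 : 46.84 : 100.00 : 71.16.

7.31 : 46.84 : 100.00 : 71.16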